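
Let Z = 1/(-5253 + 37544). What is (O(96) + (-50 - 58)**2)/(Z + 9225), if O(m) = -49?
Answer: 375059965/297884476 ≈ 1.2591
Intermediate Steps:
Z = 1/32291 ≈ 3.0968e-5
(O(96) + (-50 - 58)**2)/(Z + 9225) = (-49 + (-50 - 58)**2)/(1/32291 + 9225) = (-49 + (-108)**2)/(297884476/32291) = (-49 + 11664)*(32291/297884476) = 11615*(32291/297884476) = 375059965/297884476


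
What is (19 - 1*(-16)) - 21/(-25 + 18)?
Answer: 38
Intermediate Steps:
(19 - 1*(-16)) - 21/(-25 + 18) = (19 + 16) - 21/(-7) = 35 - ⅐*(-21) = 35 + 3 = 38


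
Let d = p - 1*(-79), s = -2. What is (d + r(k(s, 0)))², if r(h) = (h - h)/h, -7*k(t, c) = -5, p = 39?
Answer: 13924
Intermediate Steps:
k(t, c) = 5/7 (k(t, c) = -⅐*(-5) = 5/7)
d = 118 (d = 39 - 1*(-79) = 39 + 79 = 118)
r(h) = 0 (r(h) = 0/h = 0)
(d + r(k(s, 0)))² = (118 + 0)² = 118² = 13924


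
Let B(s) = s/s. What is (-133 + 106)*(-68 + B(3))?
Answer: 1809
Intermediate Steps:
B(s) = 1
(-133 + 106)*(-68 + B(3)) = (-133 + 106)*(-68 + 1) = -27*(-67) = 1809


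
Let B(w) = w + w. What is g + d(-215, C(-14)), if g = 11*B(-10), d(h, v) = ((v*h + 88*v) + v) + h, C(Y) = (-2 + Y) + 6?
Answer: 825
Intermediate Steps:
C(Y) = 4 + Y
B(w) = 2*w
d(h, v) = h + 89*v + h*v (d(h, v) = ((h*v + 88*v) + v) + h = ((88*v + h*v) + v) + h = (89*v + h*v) + h = h + 89*v + h*v)
g = -220 (g = 11*(2*(-10)) = 11*(-20) = -220)
g + d(-215, C(-14)) = -220 + (-215 + 89*(4 - 14) - 215*(4 - 14)) = -220 + (-215 + 89*(-10) - 215*(-10)) = -220 + (-215 - 890 + 2150) = -220 + 1045 = 825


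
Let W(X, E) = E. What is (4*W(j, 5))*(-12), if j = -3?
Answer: -240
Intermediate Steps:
(4*W(j, 5))*(-12) = (4*5)*(-12) = 20*(-12) = -240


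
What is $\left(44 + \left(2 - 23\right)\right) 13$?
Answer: $299$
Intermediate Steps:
$\left(44 + \left(2 - 23\right)\right) 13 = \left(44 - 21\right) 13 = 23 \cdot 13 = 299$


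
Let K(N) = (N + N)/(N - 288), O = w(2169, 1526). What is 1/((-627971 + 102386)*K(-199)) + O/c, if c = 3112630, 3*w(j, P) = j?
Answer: 7486166764/32555437607145 ≈ 0.00022995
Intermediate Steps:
w(j, P) = j/3
O = 723 (O = (⅓)*2169 = 723)
K(N) = 2*N/(-288 + N) (K(N) = (2*N)/(-288 + N) = 2*N/(-288 + N))
1/((-627971 + 102386)*K(-199)) + O/c = 1/((-627971 + 102386)*((2*(-199)/(-288 - 199)))) + 723/3112630 = 1/((-525585)*((2*(-199)/(-487)))) + 723*(1/3112630) = -1/(525585*(2*(-199)*(-1/487))) + 723/3112630 = -1/(525585*398/487) + 723/3112630 = -1/525585*487/398 + 723/3112630 = -487/209182830 + 723/3112630 = 7486166764/32555437607145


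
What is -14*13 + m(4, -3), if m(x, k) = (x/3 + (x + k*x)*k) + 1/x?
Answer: -1877/12 ≈ -156.42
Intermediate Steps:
m(x, k) = 1/x + x/3 + k*(x + k*x) (m(x, k) = (x/3 + k*(x + k*x)) + 1/x = 1/x + x/3 + k*(x + k*x))
-14*13 + m(4, -3) = -14*13 + (1/4 + (1/3)*4 - 3*4 + 4*(-3)**2) = -182 + (1/4 + 4/3 - 12 + 4*9) = -182 + (1/4 + 4/3 - 12 + 36) = -182 + 307/12 = -1877/12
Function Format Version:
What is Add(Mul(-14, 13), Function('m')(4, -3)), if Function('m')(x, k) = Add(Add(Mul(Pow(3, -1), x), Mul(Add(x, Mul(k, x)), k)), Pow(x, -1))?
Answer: Rational(-1877, 12) ≈ -156.42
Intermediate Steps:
Function('m')(x, k) = Add(Pow(x, -1), Mul(Rational(1, 3), x), Mul(k, Add(x, Mul(k, x)))) (Function('m')(x, k) = Add(Add(Mul(Rational(1, 3), x), Mul(k, Add(x, Mul(k, x)))), Pow(x, -1)) = Add(Pow(x, -1), Mul(Rational(1, 3), x), Mul(k, Add(x, Mul(k, x)))))
Add(Mul(-14, 13), Function('m')(4, -3)) = Add(Mul(-14, 13), Add(Pow(4, -1), Mul(Rational(1, 3), 4), Mul(-3, 4), Mul(4, Pow(-3, 2)))) = Add(-182, Add(Rational(1, 4), Rational(4, 3), -12, Mul(4, 9))) = Add(-182, Add(Rational(1, 4), Rational(4, 3), -12, 36)) = Add(-182, Rational(307, 12)) = Rational(-1877, 12)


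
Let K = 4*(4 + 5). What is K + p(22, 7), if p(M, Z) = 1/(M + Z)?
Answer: 1045/29 ≈ 36.034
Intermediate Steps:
K = 36 (K = 4*9 = 36)
K + p(22, 7) = 36 + 1/(22 + 7) = 36 + 1/29 = 1045/29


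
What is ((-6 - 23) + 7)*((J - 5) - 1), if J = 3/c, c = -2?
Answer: 165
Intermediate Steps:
J = -3/2 (J = 3/(-2) = 3*(-½) = -3/2 ≈ -1.5000)
((-6 - 23) + 7)*((J - 5) - 1) = ((-6 - 23) + 7)*((-3/2 - 5) - 1) = (-29 + 7)*(-13/2 - 1) = -22*(-15/2) = 165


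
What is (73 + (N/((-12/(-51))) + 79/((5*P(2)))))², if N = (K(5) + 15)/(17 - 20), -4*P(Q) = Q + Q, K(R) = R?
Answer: 187489/225 ≈ 833.28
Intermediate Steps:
P(Q) = -Q/2 (P(Q) = -(Q + Q)/4 = -Q/2)
N = -20/3 (N = (5 + 15)/(17 - 20) = 20/(-3) = 20*(-⅓) = -20/3 ≈ -6.6667)
(73 + (N/((-12/(-51))) + 79/((5*P(2)))))² = (73 + (-20/(3*((-12/(-51)))) + 79/((5*(-½*2)))))² = (73 + (-20/(3*((-12*(-1/51)))) + 79/((5*(-1)))))² = (73 + (-20/(3*4/17) + 79/(-5)))² = (73 + (-20/3*17/4 + 79*(-⅕)))² = (73 + (-85/3 - 79/5))² = (73 - 662/15)² = (433/15)² = 187489/225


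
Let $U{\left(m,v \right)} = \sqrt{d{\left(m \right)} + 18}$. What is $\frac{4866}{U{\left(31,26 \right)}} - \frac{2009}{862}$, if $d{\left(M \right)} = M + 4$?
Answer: $- \frac{2009}{862} + \frac{4866 \sqrt{53}}{53} \approx 666.07$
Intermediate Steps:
$d{\left(M \right)} = 4 + M$
$U{\left(m,v \right)} = \sqrt{22 + m}$ ($U{\left(m,v \right)} = \sqrt{\left(4 + m\right) + 18} = \sqrt{22 + m}$)
$\frac{4866}{U{\left(31,26 \right)}} - \frac{2009}{862} = \frac{4866}{\sqrt{22 + 31}} - \frac{2009}{862} = \frac{4866}{\sqrt{53}} - \frac{2009}{862} = 4866 \frac{\sqrt{53}}{53} - \frac{2009}{862} = \frac{4866 \sqrt{53}}{53} - \frac{2009}{862} = - \frac{2009}{862} + \frac{4866 \sqrt{53}}{53}$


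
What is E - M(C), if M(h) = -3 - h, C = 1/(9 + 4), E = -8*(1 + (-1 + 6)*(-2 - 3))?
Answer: 2536/13 ≈ 195.08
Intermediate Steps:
E = 192 (E = -8*(1 + 5*(-5)) = -8*(1 - 25) = -8*(-24) = 192)
C = 1/13 ≈ 0.076923
E - M(C) = 192 - (-3 - 1*1/13) = 192 - (-3 - 1/13) = 192 - 1*(-40/13) = 192 + 40/13 = 2536/13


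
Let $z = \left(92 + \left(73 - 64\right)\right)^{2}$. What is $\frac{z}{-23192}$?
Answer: $- \frac{10201}{23192} \approx -0.43985$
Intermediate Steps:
$z = 10201$ ($z = \left(92 + \left(73 - 64\right)\right)^{2} = \left(92 + 9\right)^{2} = 101^{2} = 10201$)
$\frac{z}{-23192} = \frac{10201}{-23192} = 10201 \left(- \frac{1}{23192}\right) = - \frac{10201}{23192}$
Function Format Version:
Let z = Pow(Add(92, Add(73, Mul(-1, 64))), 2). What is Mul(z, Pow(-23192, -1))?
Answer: Rational(-10201, 23192) ≈ -0.43985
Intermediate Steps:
z = 10201 (z = Pow(Add(92, Add(73, -64)), 2) = Pow(Add(92, 9), 2) = Pow(101, 2) = 10201)
Mul(z, Pow(-23192, -1)) = Mul(10201, Pow(-23192, -1)) = Mul(10201, Rational(-1, 23192)) = Rational(-10201, 23192)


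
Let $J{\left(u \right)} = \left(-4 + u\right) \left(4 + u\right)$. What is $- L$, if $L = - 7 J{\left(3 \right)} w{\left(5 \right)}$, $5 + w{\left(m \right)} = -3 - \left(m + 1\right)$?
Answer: $686$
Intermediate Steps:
$w{\left(m \right)} = -9 - m$ ($w{\left(m \right)} = -5 - \left(4 + m\right) = -9 - m$)
$L = -686$ ($L = - 7 \left(-16 + 3^{2}\right) \left(-9 - 5\right) = - 7 \left(-16 + 9\right) \left(-9 - 5\right) = \left(-7\right) \left(-7\right) \left(-14\right) = 49 \left(-14\right) = -686$)
$- L = \left(-1\right) \left(-686\right) = 686$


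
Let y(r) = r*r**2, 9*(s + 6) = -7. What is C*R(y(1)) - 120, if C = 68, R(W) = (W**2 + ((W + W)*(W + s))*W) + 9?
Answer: -2032/9 ≈ -225.78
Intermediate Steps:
s = -61/9 (s = -6 + (1/9)*(-7) = -6 - 7/9 = -61/9 ≈ -6.7778)
y(r) = r**3
R(W) = 9 + W**2 + 2*W**2*(-61/9 + W) (R(W) = (W**2 + ((W + W)*(W - 61/9))*W) + 9 = (W**2 + ((2*W)*(-61/9 + W))*W) + 9 = (W**2 + (2*W*(-61/9 + W))*W) + 9 = (W**2 + 2*W**2*(-61/9 + W)) + 9 = 9 + W**2 + 2*W**2*(-61/9 + W))
C*R(y(1)) - 120 = 68*(9 + 2*(1**3)**3 - 113*(1**3)**2/9) - 120 = 68*(9 + 2*1**3 - 113/9*1**2) - 120 = 68*(9 + 2*1 - 113/9*1) - 120 = 68*(9 + 2 - 113/9) - 120 = 68*(-14/9) - 120 = -952/9 - 120 = -2032/9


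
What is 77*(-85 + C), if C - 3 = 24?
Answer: -4466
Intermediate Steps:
C = 27 (C = 3 + 24 = 27)
77*(-85 + C) = 77*(-85 + 27) = 77*(-58) = -4466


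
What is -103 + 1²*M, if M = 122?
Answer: 19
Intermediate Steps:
-103 + 1²*M = -103 + 1²*122 = -103 + 1*122 = -103 + 122 = 19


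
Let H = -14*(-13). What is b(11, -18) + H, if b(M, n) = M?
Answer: 193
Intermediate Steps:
H = 182
b(11, -18) + H = 11 + 182 = 193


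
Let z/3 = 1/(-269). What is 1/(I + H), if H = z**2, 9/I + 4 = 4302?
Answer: 311007578/689931 ≈ 450.78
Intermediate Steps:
I = 9/4298 (I = 9/(-4 + 4302) = 9/4298 ≈ 0.0020940)
z = -3/269 (z = 3/(-269) = 3*(-1/269) = -3/269 ≈ -0.011152)
H = 9/72361 (H = (-3/269)**2 = 9/72361 ≈ 0.00012438)
1/(I + H) = 1/(9/4298 + 9/72361) = 1/(689931/311007578) = 311007578/689931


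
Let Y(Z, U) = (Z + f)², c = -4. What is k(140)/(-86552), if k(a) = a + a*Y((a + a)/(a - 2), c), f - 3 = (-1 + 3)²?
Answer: -6875575/51509259 ≈ -0.13348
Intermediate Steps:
f = 7 (f = 3 + (-1 + 3)² = 3 + 2² = 3 + 4 = 7)
Y(Z, U) = (7 + Z)² (Y(Z, U) = (Z + 7)² = (7 + Z)²)
k(a) = a + a*(7 + 2*a/(-2 + a))² (k(a) = a + a*(7 + (a + a)/(a - 2))² = a + a*(7 + (2*a)/(-2 + a))² = a + a*(7 + 2*a/(-2 + a))²)
k(140)/(-86552) = (140 + 140*(-14 + 9*140)²/(-2 + 140)²)/(-86552) = (140 + 140*(-14 + 1260)²/138²)*(-1/86552) = (140 + 140*1246²*(1/19044))*(-1/86552) = (140 + 140*1552516*(1/19044))*(-1/86552) = (140 + 54338060/4761)*(-1/86552) = (55004600/4761)*(-1/86552) = -6875575/51509259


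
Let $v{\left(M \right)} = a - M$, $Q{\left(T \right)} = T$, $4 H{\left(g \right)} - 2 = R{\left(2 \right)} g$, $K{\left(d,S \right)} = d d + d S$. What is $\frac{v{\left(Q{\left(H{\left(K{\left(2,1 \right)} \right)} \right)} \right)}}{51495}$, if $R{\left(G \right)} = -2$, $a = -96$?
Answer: $- \frac{187}{102990} \approx -0.0018157$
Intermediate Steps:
$K{\left(d,S \right)} = d^{2} + S d$
$H{\left(g \right)} = \frac{1}{2} - \frac{g}{2}$ ($H{\left(g \right)} = \frac{1}{2} + \frac{\left(-2\right) g}{4} = \frac{1}{2} - \frac{g}{2}$)
$v{\left(M \right)} = -96 - M$
$\frac{v{\left(Q{\left(H{\left(K{\left(2,1 \right)} \right)} \right)} \right)}}{51495} = \frac{-96 - \left(\frac{1}{2} - \frac{2 \left(1 + 2\right)}{2}\right)}{51495} = \left(-96 - \left(\frac{1}{2} - \frac{2 \cdot 3}{2}\right)\right) \frac{1}{51495} = \left(-96 - \left(\frac{1}{2} - 3\right)\right) \frac{1}{51495} = \left(-96 - - \frac{5}{2}\right) \frac{1}{51495} = \left(-96 + \frac{5}{2}\right) \frac{1}{51495} = \left(- \frac{187}{2}\right) \frac{1}{51495} = - \frac{187}{102990}$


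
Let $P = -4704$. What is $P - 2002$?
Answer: $-6706$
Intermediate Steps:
$P - 2002 = -4704 - 2002 = -6706$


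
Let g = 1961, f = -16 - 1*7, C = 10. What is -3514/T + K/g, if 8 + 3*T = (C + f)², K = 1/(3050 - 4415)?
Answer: -4031208113/61565595 ≈ -65.478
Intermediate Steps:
f = -23 (f = -16 - 7 = -23)
K = -1/1365 (K = 1/(-1365) = -1/1365 ≈ -0.00073260)
T = 161/3 (T = -8/3 + (10 - 23)²/3 = -8/3 + (⅓)*(-13)² = -8/3 + (⅓)*169 = -8/3 + 169/3 = 161/3 ≈ 53.667)
-3514/T + K/g = -3514/161/3 - 1/1365/1961 = -3514*3/161 - 1/1365*1/1961 = -1506/23 - 1/2676765 = -4031208113/61565595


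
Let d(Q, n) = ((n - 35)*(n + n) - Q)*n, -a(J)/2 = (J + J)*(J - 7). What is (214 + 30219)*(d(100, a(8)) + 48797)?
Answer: -2593469827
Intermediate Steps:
a(J) = -4*J*(-7 + J) (a(J) = -2*(J + J)*(J - 7) = -2*2*J*(-7 + J) = -4*J*(-7 + J))
d(Q, n) = n*(-Q + 2*n*(-35 + n)) (d(Q, n) = ((-35 + n)*(2*n) - Q)*n = (2*n*(-35 + n) - Q)*n = (-Q + 2*n*(-35 + n))*n = n*(-Q + 2*n*(-35 + n)))
(214 + 30219)*(d(100, a(8)) + 48797) = (214 + 30219)*((4*8*(7 - 1*8))*(-1*100 - 280*8*(7 - 1*8) + 2*(4*8*(7 - 1*8))²) + 48797) = 30433*((4*8*(7 - 8))*(-100 - 280*8*(7 - 8) + 2*(4*8*(7 - 8))²) + 48797) = 30433*((4*8*(-1))*(-100 - 280*8*(-1) + 2*(4*8*(-1))²) + 48797) = 30433*(-32*(-100 - 70*(-32) + 2*(-32)²) + 48797) = 30433*(-32*(-100 + 2240 + 2*1024) + 48797) = 30433*(-32*(-100 + 2240 + 2048) + 48797) = 30433*(-32*4188 + 48797) = 30433*(-134016 + 48797) = 30433*(-85219) = -2593469827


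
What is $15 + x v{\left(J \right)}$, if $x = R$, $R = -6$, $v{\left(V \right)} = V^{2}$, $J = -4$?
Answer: $-81$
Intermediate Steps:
$x = -6$
$15 + x v{\left(J \right)} = 15 - 6 \left(-4\right)^{2} = 15 - 96 = -81$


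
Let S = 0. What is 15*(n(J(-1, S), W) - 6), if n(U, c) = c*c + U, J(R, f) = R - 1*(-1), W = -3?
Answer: 45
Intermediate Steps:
J(R, f) = 1 + R (J(R, f) = R + 1 = 1 + R)
n(U, c) = U + c² (n(U, c) = c² + U = U + c²)
15*(n(J(-1, S), W) - 6) = 15*(((1 - 1) + (-3)²) - 6) = 15*((0 + 9) - 6) = 15*(9 - 6) = 15*3 = 45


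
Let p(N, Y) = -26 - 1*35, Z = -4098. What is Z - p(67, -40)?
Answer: -4037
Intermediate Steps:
p(N, Y) = -61 (p(N, Y) = -26 - 35 = -61)
Z - p(67, -40) = -4098 - 1*(-61) = -4098 + 61 = -4037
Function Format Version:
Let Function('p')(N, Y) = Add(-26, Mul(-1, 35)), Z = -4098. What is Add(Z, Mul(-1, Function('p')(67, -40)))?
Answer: -4037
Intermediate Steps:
Function('p')(N, Y) = -61 (Function('p')(N, Y) = Add(-26, -35) = -61)
Add(Z, Mul(-1, Function('p')(67, -40))) = Add(-4098, Mul(-1, -61)) = Add(-4098, 61) = -4037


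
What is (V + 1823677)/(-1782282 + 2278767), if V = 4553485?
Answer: 579742/45135 ≈ 12.845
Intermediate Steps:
(V + 1823677)/(-1782282 + 2278767) = (4553485 + 1823677)/(-1782282 + 2278767) = 6377162/496485 = 6377162*(1/496485) = 579742/45135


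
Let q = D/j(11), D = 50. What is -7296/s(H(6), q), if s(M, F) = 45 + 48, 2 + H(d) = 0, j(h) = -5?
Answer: -2432/31 ≈ -78.452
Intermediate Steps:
H(d) = -2 (H(d) = -2 + 0 = -2)
q = -10 (q = 50/(-5) = 50*(-1/5) = -10)
s(M, F) = 93
-7296/s(H(6), q) = -7296/93 = -7296*1/93 = -2432/31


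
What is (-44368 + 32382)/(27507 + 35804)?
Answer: -11986/63311 ≈ -0.18932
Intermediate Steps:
(-44368 + 32382)/(27507 + 35804) = -11986/63311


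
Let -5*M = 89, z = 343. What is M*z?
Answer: -30527/5 ≈ -6105.4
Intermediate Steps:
M = -89/5 (M = -1/5*89 = -89/5 ≈ -17.800)
M*z = -89/5*343 = -30527/5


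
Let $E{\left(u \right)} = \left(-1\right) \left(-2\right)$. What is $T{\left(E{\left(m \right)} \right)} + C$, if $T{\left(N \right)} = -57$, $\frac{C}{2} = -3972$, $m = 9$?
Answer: $-8001$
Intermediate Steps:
$E{\left(u \right)} = 2$
$C = -7944$ ($C = 2 \left(-3972\right) = -7944$)
$T{\left(E{\left(m \right)} \right)} + C = -57 - 7944 = -8001$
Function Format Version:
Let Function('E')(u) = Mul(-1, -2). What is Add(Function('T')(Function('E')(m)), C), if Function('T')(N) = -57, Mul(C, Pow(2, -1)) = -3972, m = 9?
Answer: -8001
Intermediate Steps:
Function('E')(u) = 2
C = -7944 (C = Mul(2, -3972) = -7944)
Add(Function('T')(Function('E')(m)), C) = Add(-57, -7944) = -8001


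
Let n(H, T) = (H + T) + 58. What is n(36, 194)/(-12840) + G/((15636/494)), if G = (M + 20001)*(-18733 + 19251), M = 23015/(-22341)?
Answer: 15292638369104302/46722068415 ≈ 3.2731e+5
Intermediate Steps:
M = -23015/22341 (M = 23015*(-1/22341) = -23015/22341 ≈ -1.0302)
n(H, T) = 58 + H + T
G = 231452410868/22341 (G = (-23015/22341 + 20001)*(-18733 + 19251) = (446819326/22341)*518 = 231452410868/22341 ≈ 1.0360e+7)
n(36, 194)/(-12840) + G/((15636/494)) = (58 + 36 + 194)/(-12840) + 231452410868/(22341*((15636/494))) = 288*(-1/12840) + 231452410868/(22341*((15636*(1/494)))) = -12/535 + 231452410868/(22341*(7818/247)) = -12/535 + (231452410868/22341)*(247/7818) = -12/535 + 28584372742198/87330969 = 15292638369104302/46722068415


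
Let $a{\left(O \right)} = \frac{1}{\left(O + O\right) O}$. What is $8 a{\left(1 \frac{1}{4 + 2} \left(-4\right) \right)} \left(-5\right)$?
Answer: $-45$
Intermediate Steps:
$a{\left(O \right)} = \frac{1}{2 O^{2}}$ ($a{\left(O \right)} = \frac{1}{2 O O} = \frac{\frac{1}{2} \frac{1}{O}}{O} = \frac{1}{2 O^{2}}$)
$8 a{\left(1 \frac{1}{4 + 2} \left(-4\right) \right)} \left(-5\right) = 8 \frac{1}{2 \frac{16}{\left(4 + 2\right)^{2}}} \left(-5\right) = 8 \frac{1}{2 \cdot \frac{4}{9}} \left(-5\right) = 8 \cdot \frac{1}{2} \cdot \frac{9}{4} \left(-5\right) = 8 \cdot \frac{9}{8} \left(-5\right) = 9 \left(-5\right) = -45$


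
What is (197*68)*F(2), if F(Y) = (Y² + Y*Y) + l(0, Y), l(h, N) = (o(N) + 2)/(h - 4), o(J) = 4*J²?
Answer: 46886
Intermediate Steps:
l(h, N) = (2 + 4*N²)/(-4 + h) (l(h, N) = (4*N² + 2)/(h - 4) = (2 + 4*N²)/(-4 + h))
F(Y) = -½ + Y² (F(Y) = (Y² + Y*Y) + 2*(1 + 2*Y²)/(-4 + 0) = (Y² + Y²) + 2*(1 + 2*Y²)/(-4) = 2*Y² + 2*(-¼)*(1 + 2*Y²) = 2*Y² + (-½ - Y²) = -½ + Y²)
(197*68)*F(2) = (197*68)*(-½ + 2²) = 13396*(-½ + 4) = 13396*(7/2) = 46886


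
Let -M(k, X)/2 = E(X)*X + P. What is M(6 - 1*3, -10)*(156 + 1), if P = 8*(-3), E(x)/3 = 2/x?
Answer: 5652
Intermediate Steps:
E(x) = 6/x (E(x) = 3*(2/x) = 6/x)
P = -24
M(k, X) = 36 (M(k, X) = -2*((6/X)*X - 24) = -2*(6 - 24) = -2*(-18) = 36)
M(6 - 1*3, -10)*(156 + 1) = 36*(156 + 1) = 36*157 = 5652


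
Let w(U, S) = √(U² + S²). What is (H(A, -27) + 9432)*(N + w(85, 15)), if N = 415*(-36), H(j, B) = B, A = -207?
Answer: -140510700 + 47025*√298 ≈ -1.3970e+8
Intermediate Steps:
w(U, S) = √(S² + U²)
N = -14940
(H(A, -27) + 9432)*(N + w(85, 15)) = (-27 + 9432)*(-14940 + √(15² + 85²)) = 9405*(-14940 + √(225 + 7225)) = 9405*(-14940 + √7450) = 9405*(-14940 + 5*√298) = -140510700 + 47025*√298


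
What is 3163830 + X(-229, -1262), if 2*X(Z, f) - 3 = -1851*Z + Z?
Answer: 6751313/2 ≈ 3.3757e+6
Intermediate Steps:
X(Z, f) = 3/2 - 925*Z (X(Z, f) = 3/2 + (-1851*Z + Z)/2 = 3/2 + (-1850*Z)/2 = 3/2 - 925*Z)
3163830 + X(-229, -1262) = 3163830 + (3/2 - 925*(-229)) = 3163830 + (3/2 + 211825) = 3163830 + 423653/2 = 6751313/2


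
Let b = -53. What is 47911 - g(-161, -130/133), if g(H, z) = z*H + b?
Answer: 908326/19 ≈ 47807.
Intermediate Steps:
g(H, z) = -53 + H*z (g(H, z) = z*H - 53 = H*z - 53 = -53 + H*z)
47911 - g(-161, -130/133) = 47911 - (-53 - (-20930)/133) = 47911 - (-53 - 161*(-130/133)) = 47911 - (-53 + 2990/19) = 47911 - 1*1983/19 = 47911 - 1983/19 = 908326/19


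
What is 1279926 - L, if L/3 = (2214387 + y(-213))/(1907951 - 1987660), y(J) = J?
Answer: 102028264056/79709 ≈ 1.2800e+6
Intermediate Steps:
L = -6642522/79709 (L = 3*((2214387 - 213)/(1907951 - 1987660)) = 3*(2214174/(-79709)) = 3*(2214174*(-1/79709)) = 3*(-2214174/79709) = -6642522/79709 ≈ -83.335)
1279926 - L = 1279926 - 1*(-6642522/79709) = 1279926 + 6642522/79709 = 102028264056/79709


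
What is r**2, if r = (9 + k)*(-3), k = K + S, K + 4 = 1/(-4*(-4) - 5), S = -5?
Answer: 9/121 ≈ 0.074380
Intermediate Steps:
K = -43/11 (K = -4 + 1/(-4*(-4) - 5) = -4 + 1/(16 - 5) = -4 + 1/11 = -43/11 ≈ -3.9091)
k = -98/11 (k = -43/11 - 5 = -98/11 ≈ -8.9091)
r = -3/11 (r = (9 - 98/11)*(-3) = (1/11)*(-3) = -3/11 ≈ -0.27273)
r**2 = (-3/11)**2 = 9/121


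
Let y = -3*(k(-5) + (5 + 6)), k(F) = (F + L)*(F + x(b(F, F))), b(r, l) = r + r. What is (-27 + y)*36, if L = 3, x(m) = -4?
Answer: -4104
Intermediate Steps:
b(r, l) = 2*r
k(F) = (-4 + F)*(3 + F) (k(F) = (F + 3)*(F - 4) = (3 + F)*(-4 + F) = (-4 + F)*(3 + F))
y = -87 (y = -3*((-12 + (-5)² - 1*(-5)) + (5 + 6)) = -3*((-12 + 25 + 5) + 11) = -3*(18 + 11) = -3*29 = -87)
(-27 + y)*36 = (-27 - 87)*36 = -114*36 = -4104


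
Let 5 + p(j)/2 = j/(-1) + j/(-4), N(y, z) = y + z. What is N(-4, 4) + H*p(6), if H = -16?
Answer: 400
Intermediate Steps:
p(j) = -10 - 5*j/2 (p(j) = -10 + 2*(j/(-1) + j/(-4)) = -10 + 2*(j*(-1) + j*(-¼)) = -10 + 2*(-j - j/4) = -10 + 2*(-5*j/4) = -10 - 5*j/2)
N(-4, 4) + H*p(6) = (-4 + 4) - 16*(-10 - 5/2*6) = 0 - 16*(-10 - 15) = 0 - 16*(-25) = 0 + 400 = 400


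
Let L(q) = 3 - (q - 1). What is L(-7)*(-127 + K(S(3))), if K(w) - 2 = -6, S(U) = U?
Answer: -1441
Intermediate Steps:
K(w) = -4 (K(w) = 2 - 6 = -4)
L(q) = 4 - q (L(q) = 3 - (-1 + q) = 3 + (1 - q) = 4 - q)
L(-7)*(-127 + K(S(3))) = (4 - 1*(-7))*(-127 - 4) = (4 + 7)*(-131) = 11*(-131) = -1441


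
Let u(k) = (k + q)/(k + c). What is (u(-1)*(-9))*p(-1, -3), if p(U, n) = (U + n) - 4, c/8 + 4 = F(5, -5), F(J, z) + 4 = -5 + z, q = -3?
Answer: 288/145 ≈ 1.9862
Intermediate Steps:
F(J, z) = -9 + z (F(J, z) = -4 + (-5 + z) = -9 + z)
c = -144 (c = -32 + 8*(-9 - 5) = -32 + 8*(-14) = -32 - 112 = -144)
p(U, n) = -4 + U + n
u(k) = (-3 + k)/(-144 + k) (u(k) = (k - 3)/(k - 144) = (-3 + k)/(-144 + k))
(u(-1)*(-9))*p(-1, -3) = (((-3 - 1)/(-144 - 1))*(-9))*(-4 - 1 - 3) = ((-4/(-145))*(-9))*(-8) = (-1/145*(-4)*(-9))*(-8) = ((4/145)*(-9))*(-8) = -36/145*(-8) = 288/145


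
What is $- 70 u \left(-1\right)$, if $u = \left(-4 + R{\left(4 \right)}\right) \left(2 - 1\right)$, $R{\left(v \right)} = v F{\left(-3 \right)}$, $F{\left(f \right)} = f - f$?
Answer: $-280$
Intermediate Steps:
$F{\left(f \right)} = 0$
$R{\left(v \right)} = 0$ ($R{\left(v \right)} = v 0 = 0$)
$u = -4$ ($u = \left(-4 + 0\right) \left(2 - 1\right) = - 4 \left(2 + \left(-4 + 3\right)\right) = - 4 \left(2 - 1\right) = \left(-4\right) 1 = -4$)
$- 70 u \left(-1\right) = - 70 \left(\left(-4\right) \left(-1\right)\right) = \left(-70\right) 4 = -280$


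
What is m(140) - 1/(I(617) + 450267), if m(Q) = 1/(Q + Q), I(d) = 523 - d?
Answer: 449893/126048440 ≈ 0.0035692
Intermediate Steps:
m(Q) = 1/(2*Q)
m(140) - 1/(I(617) + 450267) = (½)/140 - 1/((523 - 1*617) + 450267) = (½)*(1/140) - 1/((523 - 617) + 450267) = 1/280 - 1/(-94 + 450267) = 1/280 - 1/450173 = 449893/126048440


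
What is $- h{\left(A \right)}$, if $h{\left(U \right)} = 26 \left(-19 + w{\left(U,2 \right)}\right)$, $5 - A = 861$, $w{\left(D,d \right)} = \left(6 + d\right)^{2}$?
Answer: $-1170$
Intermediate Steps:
$A = -856$ ($A = 5 - 861 = -856$)
$h{\left(U \right)} = 1170$ ($h{\left(U \right)} = 26 \left(-19 + \left(6 + 2\right)^{2}\right) = 26 \left(-19 + 8^{2}\right) = 26 \left(-19 + 64\right) = 26 \cdot 45 = 1170$)
$- h{\left(A \right)} = \left(-1\right) 1170 = -1170$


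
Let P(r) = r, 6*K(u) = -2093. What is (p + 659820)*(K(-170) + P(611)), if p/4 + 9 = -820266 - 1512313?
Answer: -6819373418/3 ≈ -2.2731e+9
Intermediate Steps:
p = -9330352 (p = -36 + 4*(-820266 - 1512313) = -36 + 4*(-2332579) = -36 - 9330316 = -9330352)
K(u) = -2093/6 (K(u) = (⅙)*(-2093) = -2093/6)
(p + 659820)*(K(-170) + P(611)) = (-9330352 + 659820)*(-2093/6 + 611) = -8670532*1573/6 = -6819373418/3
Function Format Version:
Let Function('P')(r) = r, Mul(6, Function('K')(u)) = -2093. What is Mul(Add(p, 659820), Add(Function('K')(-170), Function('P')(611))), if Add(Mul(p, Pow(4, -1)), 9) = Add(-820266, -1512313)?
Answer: Rational(-6819373418, 3) ≈ -2.2731e+9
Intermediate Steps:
p = -9330352 (p = Add(-36, Mul(4, Add(-820266, -1512313))) = Add(-36, Mul(4, -2332579)) = Add(-36, -9330316) = -9330352)
Function('K')(u) = Rational(-2093, 6) (Function('K')(u) = Mul(Rational(1, 6), -2093) = Rational(-2093, 6))
Mul(Add(p, 659820), Add(Function('K')(-170), Function('P')(611))) = Mul(Add(-9330352, 659820), Add(Rational(-2093, 6), 611)) = Mul(-8670532, Rational(1573, 6)) = Rational(-6819373418, 3)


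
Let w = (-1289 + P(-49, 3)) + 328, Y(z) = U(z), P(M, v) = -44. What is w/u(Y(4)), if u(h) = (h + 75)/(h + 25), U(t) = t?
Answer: -29145/79 ≈ -368.92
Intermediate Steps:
Y(z) = z
u(h) = (75 + h)/(25 + h)
w = -1005 (w = (-1289 - 44) + 328 = -1333 + 328 = -1005)
w/u(Y(4)) = -1005*(25 + 4)/(75 + 4) = -1005/(79/29) = -1005/((1/29)*79) = -1005/79/29 = -1005*29/79 = -29145/79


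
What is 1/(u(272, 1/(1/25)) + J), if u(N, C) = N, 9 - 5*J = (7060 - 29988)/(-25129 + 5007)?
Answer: 10061/2752409 ≈ 0.0036553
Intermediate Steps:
J = 15817/10061 (J = 9/5 - (7060 - 29988)/(5*(-25129 + 5007)) = 9/5 - (-22928)/(5*(-20122)) = 9/5 - (-22928)*(-1)/(5*20122) = 9/5 - ⅕*11464/10061 = 9/5 - 11464/50305 = 15817/10061 ≈ 1.5721)
1/(u(272, 1/(1/25)) + J) = 1/(272 + 15817/10061) = 1/(2752409/10061) = 10061/2752409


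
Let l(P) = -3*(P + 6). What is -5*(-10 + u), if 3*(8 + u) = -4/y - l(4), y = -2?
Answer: 110/3 ≈ 36.667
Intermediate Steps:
l(P) = -18 - 3*P (l(P) = -3*(6 + P) = -18 - 3*P)
u = 8/3 (u = -8 + (-4/(-2) - (-18 - 3*4))/3 = -8 + (-4*(-½) - (-18 - 12))/3 = -8 + (2 - 1*(-30))/3 = -8 + (2 + 30)/3 = -8 + (⅓)*32 = -8 + 32/3 = 8/3 ≈ 2.6667)
-5*(-10 + u) = -5*(-10 + 8/3) = -5*(-22/3) = 110/3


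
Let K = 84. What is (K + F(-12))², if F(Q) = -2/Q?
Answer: 255025/36 ≈ 7084.0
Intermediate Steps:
(K + F(-12))² = (84 - 2/(-12))² = (84 - 2*(-1/12))² = (84 + ⅙)² = (505/6)² = 255025/36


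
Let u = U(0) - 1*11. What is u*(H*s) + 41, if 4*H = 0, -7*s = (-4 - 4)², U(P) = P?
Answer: 41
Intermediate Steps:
s = -64/7 (s = -(-4 - 4)²/7 = -⅐*(-8)² = -⅐*64 = -64/7 ≈ -9.1429)
u = -11 (u = 0 - 1*11 = 0 - 11 = -11)
H = 0 (H = (¼)*0 = 0)
u*(H*s) + 41 = -0*(-64)/7 + 41 = -11*0 + 41 = 0 + 41 = 41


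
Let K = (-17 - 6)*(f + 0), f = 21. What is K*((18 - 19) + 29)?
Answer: -13524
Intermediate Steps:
K = -483 (K = (-17 - 6)*(21 + 0) = -23*21 = -483)
K*((18 - 19) + 29) = -483*((18 - 19) + 29) = -483*(-1 + 29) = -483*28 = -13524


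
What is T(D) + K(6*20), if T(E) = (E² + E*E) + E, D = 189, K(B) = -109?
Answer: 71522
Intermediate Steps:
T(E) = E + 2*E² (T(E) = (E² + E²) + E = 2*E² + E = E + 2*E²)
T(D) + K(6*20) = 189*(1 + 2*189) - 109 = 189*(1 + 378) - 109 = 189*379 - 109 = 71631 - 109 = 71522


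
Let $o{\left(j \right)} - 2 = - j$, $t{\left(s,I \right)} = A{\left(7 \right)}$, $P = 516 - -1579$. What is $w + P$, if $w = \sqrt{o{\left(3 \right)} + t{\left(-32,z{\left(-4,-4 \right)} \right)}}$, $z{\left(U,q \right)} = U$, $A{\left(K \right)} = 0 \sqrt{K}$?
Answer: $2095 + i \approx 2095.0 + 1.0 i$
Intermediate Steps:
$A{\left(K \right)} = 0$
$P = 2095$ ($P = 516 + 1579 = 2095$)
$t{\left(s,I \right)} = 0$
$o{\left(j \right)} = 2 - j$
$w = i$ ($w = \sqrt{\left(2 - 3\right) + 0} = \sqrt{-1 + 0} = \sqrt{-1} = i \approx 1.0 i$)
$w + P = i + 2095 = 2095 + i$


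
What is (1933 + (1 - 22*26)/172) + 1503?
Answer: 590421/172 ≈ 3432.7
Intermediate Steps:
(1933 + (1 - 22*26)/172) + 1503 = (1933 + (1 - 572)*(1/172)) + 1503 = (1933 - 571*1/172) + 1503 = (1933 - 571/172) + 1503 = 331905/172 + 1503 = 590421/172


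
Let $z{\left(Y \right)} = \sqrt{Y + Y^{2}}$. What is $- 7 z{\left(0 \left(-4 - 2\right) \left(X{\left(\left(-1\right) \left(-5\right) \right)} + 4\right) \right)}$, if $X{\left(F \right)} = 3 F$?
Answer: $0$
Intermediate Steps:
$- 7 z{\left(0 \left(-4 - 2\right) \left(X{\left(\left(-1\right) \left(-5\right) \right)} + 4\right) \right)} = - 7 \sqrt{0 \left(-4 - 2\right) \left(3 \left(\left(-1\right) \left(-5\right)\right) + 4\right) \left(1 + 0 \left(-4 - 2\right) \left(3 \left(\left(-1\right) \left(-5\right)\right) + 4\right)\right)} = - 7 \sqrt{0 \left(-6\right) \left(3 \cdot 5 + 4\right) \left(1 + 0 \left(-6\right) \left(3 \cdot 5 + 4\right)\right)} = - 7 \sqrt{0 \left(15 + 4\right) \left(1 + 0 \left(15 + 4\right)\right)} = - 7 \sqrt{0 \cdot 19 \left(1 + 0 \cdot 19\right)} = - 7 \sqrt{0 \left(1 + 0\right)} = - 7 \sqrt{0 \cdot 1} = - 7 \sqrt{0} = \left(-7\right) 0 = 0$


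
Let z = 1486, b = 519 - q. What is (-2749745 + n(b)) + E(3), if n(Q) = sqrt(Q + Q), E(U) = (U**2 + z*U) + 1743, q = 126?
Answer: -2743535 + sqrt(786) ≈ -2.7435e+6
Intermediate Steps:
b = 393 (b = 519 - 1*126 = 519 - 126 = 393)
E(U) = 1743 + U**2 + 1486*U (E(U) = (U**2 + 1486*U) + 1743 = 1743 + U**2 + 1486*U)
n(Q) = sqrt(2)*sqrt(Q) (n(Q) = sqrt(2*Q) = sqrt(2)*sqrt(Q))
(-2749745 + n(b)) + E(3) = (-2749745 + sqrt(2)*sqrt(393)) + (1743 + 3**2 + 1486*3) = (-2749745 + sqrt(786)) + (1743 + 9 + 4458) = (-2749745 + sqrt(786)) + 6210 = -2743535 + sqrt(786)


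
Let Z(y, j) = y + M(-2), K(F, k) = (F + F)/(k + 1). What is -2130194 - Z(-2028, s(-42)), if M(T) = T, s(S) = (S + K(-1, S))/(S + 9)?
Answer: -2128164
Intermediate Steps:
K(F, k) = 2*F/(1 + k) (K(F, k) = (2*F)/(1 + k) = 2*F/(1 + k))
s(S) = (S - 2/(1 + S))/(9 + S) (s(S) = (S + 2*(-1)/(1 + S))/(S + 9) = (S - 2/(1 + S))/(9 + S))
Z(y, j) = -2 + y (Z(y, j) = y - 2 = -2 + y)
-2130194 - Z(-2028, s(-42)) = -2130194 - (-2 - 2028) = -2130194 - 1*(-2030) = -2130194 + 2030 = -2128164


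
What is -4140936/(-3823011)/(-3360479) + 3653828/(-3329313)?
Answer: -1738566056851690100/1584154720598316711 ≈ -1.0975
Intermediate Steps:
-4140936/(-3823011)/(-3360479) + 3653828/(-3329313) = -4140936*(-1/3823011)*(-1/3360479) + 3653828*(-1/3329313) = (153368/141593)*(-1/3360479) - 3653828/3329313 = -153368/475820303047 - 3653828/3329313 = -1738566056851690100/1584154720598316711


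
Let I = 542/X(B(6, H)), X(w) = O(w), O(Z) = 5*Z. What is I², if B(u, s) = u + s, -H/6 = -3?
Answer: 73441/3600 ≈ 20.400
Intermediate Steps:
H = 18 (H = -6*(-3) = 18)
B(u, s) = s + u
X(w) = 5*w
I = 271/60 (I = 542/((5*(18 + 6))) = 542/((5*24)) = 542/120 = 542*(1/120) = 271/60 ≈ 4.5167)
I² = (271/60)² = 73441/3600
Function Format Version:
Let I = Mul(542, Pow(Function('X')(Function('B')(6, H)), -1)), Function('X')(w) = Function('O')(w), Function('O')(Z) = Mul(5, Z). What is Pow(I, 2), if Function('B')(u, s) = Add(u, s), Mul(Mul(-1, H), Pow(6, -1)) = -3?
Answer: Rational(73441, 3600) ≈ 20.400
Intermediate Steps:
H = 18 (H = Mul(-6, -3) = 18)
Function('B')(u, s) = Add(s, u)
Function('X')(w) = Mul(5, w)
I = Rational(271, 60) (I = Mul(542, Pow(Mul(5, Add(18, 6)), -1)) = Mul(542, Pow(Mul(5, 24), -1)) = Mul(542, Pow(120, -1)) = Mul(542, Rational(1, 120)) = Rational(271, 60) ≈ 4.5167)
Pow(I, 2) = Pow(Rational(271, 60), 2) = Rational(73441, 3600)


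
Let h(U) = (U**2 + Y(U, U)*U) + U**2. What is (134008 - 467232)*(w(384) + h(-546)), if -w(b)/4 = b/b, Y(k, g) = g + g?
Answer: -397356291040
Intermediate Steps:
Y(k, g) = 2*g
w(b) = -4 (w(b) = -4*b/b = -4*1 = -4)
h(U) = 4*U**2 (h(U) = (U**2 + (2*U)*U) + U**2 = (U**2 + 2*U**2) + U**2 = 3*U**2 + U**2 = 4*U**2)
(134008 - 467232)*(w(384) + h(-546)) = (134008 - 467232)*(-4 + 4*(-546)**2) = -333224*(-4 + 4*298116) = -333224*(-4 + 1192464) = -333224*1192460 = -397356291040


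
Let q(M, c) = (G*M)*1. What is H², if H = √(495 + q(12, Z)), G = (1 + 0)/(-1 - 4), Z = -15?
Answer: 2463/5 ≈ 492.60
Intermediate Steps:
G = -⅕ (G = 1/(-5) = 1*(-⅕) = -⅕ ≈ -0.20000)
q(M, c) = -M/5 (q(M, c) = -M/5*1 = -M/5)
H = √12315/5 (H = √(495 - ⅕*12) = √(495 - 12/5) = √(2463/5) = √12315/5 ≈ 22.195)
H² = (√12315/5)² = 2463/5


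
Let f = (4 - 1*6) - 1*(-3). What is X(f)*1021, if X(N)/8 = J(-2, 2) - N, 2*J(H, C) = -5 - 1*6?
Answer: -53092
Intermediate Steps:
J(H, C) = -11/2 (J(H, C) = (-5 - 1*6)/2 = (-5 - 6)/2 = (½)*(-11) = -11/2)
f = 1 (f = (4 - 6) + 3 = -2 + 3 = 1)
X(N) = -44 - 8*N (X(N) = 8*(-11/2 - N) = -44 - 8*N)
X(f)*1021 = (-44 - 8*1)*1021 = (-44 - 8)*1021 = -52*1021 = -53092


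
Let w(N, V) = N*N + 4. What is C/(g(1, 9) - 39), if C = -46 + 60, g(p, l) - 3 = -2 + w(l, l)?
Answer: 14/47 ≈ 0.29787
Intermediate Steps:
w(N, V) = 4 + N² (w(N, V) = N² + 4 = 4 + N²)
g(p, l) = 5 + l² (g(p, l) = 3 + (-2 + (4 + l²)) = 3 + (2 + l²) = 5 + l²)
C = 14
C/(g(1, 9) - 39) = 14/((5 + 9²) - 39) = 14/((5 + 81) - 39) = 14/(86 - 39) = 14/47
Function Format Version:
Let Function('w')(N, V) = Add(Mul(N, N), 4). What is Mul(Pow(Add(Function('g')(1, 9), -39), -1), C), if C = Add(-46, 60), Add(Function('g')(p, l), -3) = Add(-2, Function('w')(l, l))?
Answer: Rational(14, 47) ≈ 0.29787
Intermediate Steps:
Function('w')(N, V) = Add(4, Pow(N, 2)) (Function('w')(N, V) = Add(Pow(N, 2), 4) = Add(4, Pow(N, 2)))
Function('g')(p, l) = Add(5, Pow(l, 2)) (Function('g')(p, l) = Add(3, Add(-2, Add(4, Pow(l, 2)))) = Add(3, Add(2, Pow(l, 2))) = Add(5, Pow(l, 2)))
C = 14
Mul(Pow(Add(Function('g')(1, 9), -39), -1), C) = Mul(Pow(Add(Add(5, Pow(9, 2)), -39), -1), 14) = Mul(Pow(Add(Add(5, 81), -39), -1), 14) = Mul(Pow(Add(86, -39), -1), 14) = Mul(Pow(47, -1), 14) = Mul(Rational(1, 47), 14) = Rational(14, 47)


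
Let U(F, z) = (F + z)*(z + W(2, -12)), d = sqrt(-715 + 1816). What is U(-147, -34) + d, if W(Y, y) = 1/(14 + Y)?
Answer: 98283/16 + sqrt(1101) ≈ 6175.9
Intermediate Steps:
d = sqrt(1101) ≈ 33.181
U(F, z) = (1/16 + z)*(F + z) (U(F, z) = (F + z)*(z + 1/(14 + 2)) = (F + z)*(z + 1/16) = (F + z)*(1/16 + z) = (1/16 + z)*(F + z))
U(-147, -34) + d = ((-34)**2 + (1/16)*(-147) + (1/16)*(-34) - 147*(-34)) + sqrt(1101) = (1156 - 147/16 - 17/8 + 4998) + sqrt(1101) = 98283/16 + sqrt(1101)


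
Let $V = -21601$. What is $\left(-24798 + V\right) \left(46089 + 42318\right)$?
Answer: $-4101996393$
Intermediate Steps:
$\left(-24798 + V\right) \left(46089 + 42318\right) = \left(-24798 - 21601\right) \left(46089 + 42318\right) = \left(-46399\right) 88407 = -4101996393$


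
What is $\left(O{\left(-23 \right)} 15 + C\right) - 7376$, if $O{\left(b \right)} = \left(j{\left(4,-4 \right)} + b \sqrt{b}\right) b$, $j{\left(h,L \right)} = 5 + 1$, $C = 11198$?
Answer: $1752 + 7935 i \sqrt{23} \approx 1752.0 + 38055.0 i$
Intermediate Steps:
$j{\left(h,L \right)} = 6$
$O{\left(b \right)} = b \left(6 + b^{\frac{3}{2}}\right)$ ($O{\left(b \right)} = \left(6 + b \sqrt{b}\right) b = \left(6 + b^{\frac{3}{2}}\right) b = b \left(6 + b^{\frac{3}{2}}\right)$)
$\left(O{\left(-23 \right)} 15 + C\right) - 7376 = \left(\left(\left(-23\right)^{\frac{5}{2}} + 6 \left(-23\right)\right) 15 + 11198\right) - 7376 = \left(\left(529 i \sqrt{23} - 138\right) 15 + 11198\right) - 7376 = \left(\left(-138 + 529 i \sqrt{23}\right) 15 + 11198\right) - 7376 = \left(\left(-2070 + 7935 i \sqrt{23}\right) + 11198\right) - 7376 = \left(9128 + 7935 i \sqrt{23}\right) - 7376 = 1752 + 7935 i \sqrt{23}$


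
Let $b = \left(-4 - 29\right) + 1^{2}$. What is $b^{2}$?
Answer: $1024$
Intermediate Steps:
$b = -32$ ($b = -33 + 1 = -32$)
$b^{2} = \left(-32\right)^{2} = 1024$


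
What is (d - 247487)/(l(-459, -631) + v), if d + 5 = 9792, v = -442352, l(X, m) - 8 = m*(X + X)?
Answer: -118850/68457 ≈ -1.7361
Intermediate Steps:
l(X, m) = 8 + 2*X*m (l(X, m) = 8 + m*(X + X) = 8 + m*(2*X) = 8 + 2*X*m)
d = 9787 (d = -5 + 9792 = 9787)
(d - 247487)/(l(-459, -631) + v) = (9787 - 247487)/((8 + 2*(-459)*(-631)) - 442352) = -237700/((8 + 579258) - 442352) = -237700/(579266 - 442352) = -237700/136914 = -237700*1/136914 = -118850/68457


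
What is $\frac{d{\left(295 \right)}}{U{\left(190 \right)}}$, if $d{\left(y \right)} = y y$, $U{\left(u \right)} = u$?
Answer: $\frac{17405}{38} \approx 458.03$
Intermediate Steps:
$d{\left(y \right)} = y^{2}$
$\frac{d{\left(295 \right)}}{U{\left(190 \right)}} = \frac{295^{2}}{190} = 87025 \cdot \frac{1}{190} = \frac{17405}{38}$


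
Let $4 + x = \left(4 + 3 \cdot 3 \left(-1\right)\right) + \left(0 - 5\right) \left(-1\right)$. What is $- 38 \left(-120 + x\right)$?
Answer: $4712$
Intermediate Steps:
$x = -4$ ($x = -4 + \left(\left(4 + 3 \cdot 3 \left(-1\right)\right) + \left(0 - 5\right) \left(-1\right)\right) = -4 + \left(\left(4 + 3 \left(-3\right)\right) - -5\right) = -4 + \left(\left(4 - 9\right) + 5\right) = -4 + \left(-5 + 5\right) = -4 + 0 = -4$)
$- 38 \left(-120 + x\right) = - 38 \left(-120 - 4\right) = \left(-38\right) \left(-124\right) = 4712$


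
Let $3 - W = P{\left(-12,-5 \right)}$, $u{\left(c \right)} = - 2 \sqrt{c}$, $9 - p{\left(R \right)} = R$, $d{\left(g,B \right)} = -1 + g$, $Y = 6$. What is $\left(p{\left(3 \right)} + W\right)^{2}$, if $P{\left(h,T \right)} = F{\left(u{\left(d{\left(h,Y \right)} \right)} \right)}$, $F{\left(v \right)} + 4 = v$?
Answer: $117 + 52 i \sqrt{13} \approx 117.0 + 187.49 i$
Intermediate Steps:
$p{\left(R \right)} = 9 - R$
$F{\left(v \right)} = -4 + v$
$P{\left(h,T \right)} = -4 - 2 \sqrt{-1 + h}$
$W = 7 + 2 i \sqrt{13}$ ($W = 3 - \left(-4 - 2 \sqrt{-1 - 12}\right) = 3 - \left(-4 - 2 \sqrt{-13}\right) = 3 - \left(-4 - 2 i \sqrt{13}\right) = 3 + \left(4 + 2 i \sqrt{13}\right) = 7 + 2 i \sqrt{13} \approx 7.0 + 7.2111 i$)
$\left(p{\left(3 \right)} + W\right)^{2} = \left(\left(9 - 3\right) + \left(7 + 2 i \sqrt{13}\right)\right)^{2} = \left(6 + \left(7 + 2 i \sqrt{13}\right)\right)^{2} = \left(13 + 2 i \sqrt{13}\right)^{2}$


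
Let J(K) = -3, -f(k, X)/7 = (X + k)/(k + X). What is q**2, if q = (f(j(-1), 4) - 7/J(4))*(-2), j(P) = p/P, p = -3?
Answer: 784/9 ≈ 87.111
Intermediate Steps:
j(P) = -3/P
f(k, X) = -7 (f(k, X) = -7*(X + k)/(k + X) = -7*(X + k)/(X + k) = -7*1 = -7)
q = 28/3 (q = (-7 - 7/(-3))*(-2) = (-7 - 7*(-1/3))*(-2) = (-7 + 7/3)*(-2) = -14/3*(-2) = 28/3 ≈ 9.3333)
q**2 = (28/3)**2 = 784/9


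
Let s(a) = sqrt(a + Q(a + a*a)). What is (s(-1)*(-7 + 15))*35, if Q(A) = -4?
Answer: 280*I*sqrt(5) ≈ 626.1*I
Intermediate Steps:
s(a) = sqrt(-4 + a) (s(a) = sqrt(a - 4) = sqrt(-4 + a))
(s(-1)*(-7 + 15))*35 = (sqrt(-4 - 1)*(-7 + 15))*35 = (sqrt(-5)*8)*35 = ((I*sqrt(5))*8)*35 = (8*I*sqrt(5))*35 = 280*I*sqrt(5)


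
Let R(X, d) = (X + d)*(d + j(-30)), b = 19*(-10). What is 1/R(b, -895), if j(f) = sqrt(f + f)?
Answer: 179/173835445 + 2*I*sqrt(15)/869177225 ≈ 1.0297e-6 + 8.9118e-9*I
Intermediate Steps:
j(f) = sqrt(2)*sqrt(f) (j(f) = sqrt(2*f) = sqrt(2)*sqrt(f))
b = -190
R(X, d) = (X + d)*(d + 2*I*sqrt(15)) (R(X, d) = (X + d)*(d + sqrt(2)*sqrt(-30)) = (X + d)*(d + sqrt(2)*(I*sqrt(30))) = (X + d)*(d + 2*I*sqrt(15)))
1/R(b, -895) = 1/((-895)**2 - 190*(-895) + 2*I*(-190)*sqrt(15) + 2*I*(-895)*sqrt(15)) = 1/(801025 + 170050 - 380*I*sqrt(15) - 1790*I*sqrt(15)) = 1/(971075 - 2170*I*sqrt(15))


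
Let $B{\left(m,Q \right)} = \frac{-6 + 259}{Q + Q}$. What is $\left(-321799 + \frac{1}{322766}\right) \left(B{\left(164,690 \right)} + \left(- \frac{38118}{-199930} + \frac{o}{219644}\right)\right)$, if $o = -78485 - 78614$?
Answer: $\frac{583684835927398245053}{5315160190398270} \approx 1.0982 \cdot 10^{5}$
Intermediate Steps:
$B{\left(m,Q \right)} = \frac{253}{2 Q}$
$o = -157099$ ($o = -78485 - 78614 = -157099$)
$\left(-321799 + \frac{1}{322766}\right) \left(B{\left(164,690 \right)} + \left(- \frac{38118}{-199930} + \frac{o}{219644}\right)\right) = \left(-321799 + \frac{1}{322766}\right) \left(\frac{253}{2 \cdot 690} - \left(- \frac{19059}{99965} + \frac{157099}{219644}\right)\right) = \left(-321799 + \frac{1}{322766}\right) \left(\frac{253}{2} \cdot \frac{1}{690} - \frac{11518206539}{21956712460}\right) = - \frac{103865776033 \left(\frac{11}{60} + \left(\frac{19059}{99965} - \frac{157099}{219644}\right)\right)}{322766} = - \frac{103865776033 \left(\frac{11}{60} - \frac{11518206539}{21956712460}\right)}{322766} = \left(- \frac{103865776033}{322766}\right) \left(- \frac{5619606941}{16467534345}\right) = \frac{583684835927398245053}{5315160190398270}$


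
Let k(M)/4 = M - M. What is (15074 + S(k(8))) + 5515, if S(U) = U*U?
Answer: 20589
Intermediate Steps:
k(M) = 0 (k(M) = 4*(M - M) = 4*0 = 0)
S(U) = U²
(15074 + S(k(8))) + 5515 = (15074 + 0²) + 5515 = (15074 + 0) + 5515 = 15074 + 5515 = 20589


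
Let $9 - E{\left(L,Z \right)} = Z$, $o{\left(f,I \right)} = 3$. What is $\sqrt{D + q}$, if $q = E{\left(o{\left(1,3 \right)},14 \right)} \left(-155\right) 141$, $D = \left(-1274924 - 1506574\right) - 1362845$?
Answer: $2 i \sqrt{1008767} \approx 2008.7 i$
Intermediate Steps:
$D = -4144343$ ($D = -2781498 - 1362845 = -4144343$)
$E{\left(L,Z \right)} = 9 - Z$
$q = 109275$ ($q = \left(9 - 14\right) \left(-155\right) 141 = \left(-5\right) \left(-155\right) 141 = 775 \cdot 141 = 109275$)
$\sqrt{D + q} = \sqrt{-4144343 + 109275} = \sqrt{-4035068} = 2 i \sqrt{1008767}$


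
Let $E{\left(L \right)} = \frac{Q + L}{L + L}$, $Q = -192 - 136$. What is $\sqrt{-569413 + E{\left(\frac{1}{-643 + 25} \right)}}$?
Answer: $\frac{i \sqrt{1872242}}{2} \approx 684.15 i$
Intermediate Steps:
$Q = -328$ ($Q = -192 - 136 = -328$)
$E{\left(L \right)} = \frac{-328 + L}{2 L}$ ($E{\left(L \right)} = \frac{-328 + L}{L + L} = \frac{-328 + L}{2 L}$)
$\sqrt{-569413 + E{\left(\frac{1}{-643 + 25} \right)}} = \sqrt{-569413 + \frac{-328 + \frac{1}{-643 + 25}}{2 \frac{1}{-643 + 25}}} = \sqrt{-569413 + \frac{-328 + \frac{1}{-618}}{2 \frac{1}{-618}}} = \sqrt{-569413 + \frac{-328 - \frac{1}{618}}{2 \left(- \frac{1}{618}\right)}} = \sqrt{-569413 + \frac{1}{2} \left(-618\right) \left(- \frac{202705}{618}\right)} = \sqrt{-569413 + \frac{202705}{2}} = \sqrt{- \frac{936121}{2}} = \frac{i \sqrt{1872242}}{2}$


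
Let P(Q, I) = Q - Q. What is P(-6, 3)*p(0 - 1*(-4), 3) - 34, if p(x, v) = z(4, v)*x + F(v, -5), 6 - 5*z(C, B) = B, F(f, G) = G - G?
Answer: -34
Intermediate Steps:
F(f, G) = 0
z(C, B) = 6/5 - B/5
P(Q, I) = 0
p(x, v) = x*(6/5 - v/5) (p(x, v) = (6/5 - v/5)*x + 0 = x*(6/5 - v/5) + 0 = x*(6/5 - v/5))
P(-6, 3)*p(0 - 1*(-4), 3) - 34 = 0*((0 - 1*(-4))*(6 - 1*3)/5) - 34 = 0*((0 + 4)*(6 - 3)/5) - 34 = 0*((⅕)*4*3) - 34 = 0*(12/5) - 34 = 0 - 34 = -34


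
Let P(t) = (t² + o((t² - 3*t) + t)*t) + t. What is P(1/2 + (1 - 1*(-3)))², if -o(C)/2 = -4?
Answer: 59049/16 ≈ 3690.6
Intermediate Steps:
o(C) = 8 (o(C) = -2*(-4) = 8)
P(t) = t² + 9*t (P(t) = (t² + 8*t) + t = t² + 9*t)
P(1/2 + (1 - 1*(-3)))² = ((1/2 + (1 - 1*(-3)))*(9 + (1/2 + (1 - 1*(-3)))))² = ((½ + (1 + 3))*(9 + (½ + (1 + 3))))² = ((½ + 4)*(9 + (½ + 4)))² = (9*(9 + 9/2)/2)² = ((9/2)*(27/2))² = (243/4)² = 59049/16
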